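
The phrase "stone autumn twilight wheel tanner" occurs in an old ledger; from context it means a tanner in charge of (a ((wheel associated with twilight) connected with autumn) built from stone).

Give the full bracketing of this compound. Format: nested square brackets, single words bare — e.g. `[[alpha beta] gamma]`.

[[stone [autumn [twilight wheel]]] tanner]

The outermost head in the paraphrase is "tanner", modified by "stone autumn twilight wheel".
Inside "stone autumn twilight wheel": head "wheel" (specifically "autumn twilight wheel"), modifier "stone".
Inside "autumn twilight wheel": head "wheel" (specifically "twilight wheel"), modifier "autumn".
Inside "twilight wheel": head "wheel", modifier "twilight".
Assembled: [[stone [autumn [twilight wheel]]] tanner].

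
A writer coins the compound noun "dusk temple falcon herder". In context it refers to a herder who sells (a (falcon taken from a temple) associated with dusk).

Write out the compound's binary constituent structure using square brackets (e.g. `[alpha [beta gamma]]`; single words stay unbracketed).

[[dusk [temple falcon]] herder]

The outermost head in the paraphrase is "herder", modified by "dusk temple falcon".
Within "dusk temple falcon", the head is "falcon" (specifically "temple falcon") and the modifier is "dusk".
Within "temple falcon", the head is "falcon" and the modifier is "temple".
So the structure is [[dusk [temple falcon]] herder].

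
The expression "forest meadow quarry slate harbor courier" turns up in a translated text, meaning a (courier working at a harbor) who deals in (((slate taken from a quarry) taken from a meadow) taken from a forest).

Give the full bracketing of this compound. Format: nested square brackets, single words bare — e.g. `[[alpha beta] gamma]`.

[[forest [meadow [quarry slate]]] [harbor courier]]

Overall it is a kind of courier (specifically "harbor courier"); the modifier is "forest meadow quarry slate".
Inside "forest meadow quarry slate": head "slate" (specifically "meadow quarry slate"), modifier "forest".
Inside "meadow quarry slate": head "slate" (specifically "quarry slate"), modifier "meadow".
Inside "quarry slate": head "slate", modifier "quarry".
Inside "harbor courier": head "courier", modifier "harbor".
So the structure is [[forest [meadow [quarry slate]]] [harbor courier]].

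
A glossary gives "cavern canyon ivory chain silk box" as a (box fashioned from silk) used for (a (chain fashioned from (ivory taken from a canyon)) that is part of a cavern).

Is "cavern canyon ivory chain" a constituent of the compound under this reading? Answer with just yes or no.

yes

The paraphrase groups the words so that "cavern canyon ivory chain" is one unit: it corresponds to a single parenthesized sub-phrase.
The full structure is [[cavern [[canyon ivory] chain]] [silk box]], in which [cavern canyon ivory chain] is a constituent.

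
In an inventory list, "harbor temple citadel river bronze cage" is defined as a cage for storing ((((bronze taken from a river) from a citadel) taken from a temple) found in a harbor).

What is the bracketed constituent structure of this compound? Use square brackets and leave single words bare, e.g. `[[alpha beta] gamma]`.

[[harbor [temple [citadel [river bronze]]]] cage]

Overall it is a kind of cage; the modifier is "harbor temple citadel river bronze".
"harbor temple citadel river bronze" → head "bronze" (specifically "temple citadel river bronze"), modifier "harbor".
"temple citadel river bronze" → head "bronze" (specifically "citadel river bronze"), modifier "temple".
"citadel river bronze" → head "bronze" (specifically "river bronze"), modifier "citadel".
"river bronze" → head "bronze", modifier "river".
Putting it together: [[harbor [temple [citadel [river bronze]]]] cage].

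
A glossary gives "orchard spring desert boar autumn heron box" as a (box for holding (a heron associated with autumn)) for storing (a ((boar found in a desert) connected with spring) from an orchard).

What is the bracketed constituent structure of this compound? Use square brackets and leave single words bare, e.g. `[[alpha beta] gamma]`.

Overall it is a kind of box (specifically "autumn heron box"); the modifier is "orchard spring desert boar".
Within "orchard spring desert boar", the head is "boar" (specifically "spring desert boar") and the modifier is "orchard".
Within "spring desert boar", the head is "boar" (specifically "desert boar") and the modifier is "spring".
Within "desert boar", the head is "boar" and the modifier is "desert".
Within "autumn heron box", the head is "box" and the modifier is "autumn heron".
Within "autumn heron", the head is "heron" and the modifier is "autumn".
Assembled: [[orchard [spring [desert boar]]] [[autumn heron] box]].

[[orchard [spring [desert boar]]] [[autumn heron] box]]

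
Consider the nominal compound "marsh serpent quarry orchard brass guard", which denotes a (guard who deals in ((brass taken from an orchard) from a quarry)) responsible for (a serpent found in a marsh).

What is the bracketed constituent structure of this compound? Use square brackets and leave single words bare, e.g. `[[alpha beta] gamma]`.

Whole compound: head "guard" (specifically "quarry orchard brass guard"), modifier "marsh serpent".
Inside "marsh serpent": head "serpent", modifier "marsh".
Inside "quarry orchard brass guard": head "guard", modifier "quarry orchard brass".
Inside "quarry orchard brass": head "brass" (specifically "orchard brass"), modifier "quarry".
Inside "orchard brass": head "brass", modifier "orchard".
Putting it together: [[marsh serpent] [[quarry [orchard brass]] guard]].

[[marsh serpent] [[quarry [orchard brass]] guard]]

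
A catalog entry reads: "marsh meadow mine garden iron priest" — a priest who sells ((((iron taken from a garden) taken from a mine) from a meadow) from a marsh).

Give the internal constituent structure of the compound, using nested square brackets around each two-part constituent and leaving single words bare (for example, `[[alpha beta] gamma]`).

Whole compound: head "priest", modifier "marsh meadow mine garden iron".
Within "marsh meadow mine garden iron", the head is "iron" (specifically "meadow mine garden iron") and the modifier is "marsh".
Within "meadow mine garden iron", the head is "iron" (specifically "mine garden iron") and the modifier is "meadow".
Within "mine garden iron", the head is "iron" (specifically "garden iron") and the modifier is "mine".
Within "garden iron", the head is "iron" and the modifier is "garden".
Putting it together: [[marsh [meadow [mine [garden iron]]]] priest].

[[marsh [meadow [mine [garden iron]]]] priest]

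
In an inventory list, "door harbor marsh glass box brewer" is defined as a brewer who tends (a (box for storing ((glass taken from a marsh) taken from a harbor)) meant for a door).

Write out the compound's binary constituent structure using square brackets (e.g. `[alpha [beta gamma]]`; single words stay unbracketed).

Overall it is a kind of brewer; the modifier is "door harbor marsh glass box".
Inside "door harbor marsh glass box": head "box" (specifically "harbor marsh glass box"), modifier "door".
Inside "harbor marsh glass box": head "box", modifier "harbor marsh glass".
Inside "harbor marsh glass": head "glass" (specifically "marsh glass"), modifier "harbor".
Inside "marsh glass": head "glass", modifier "marsh".
Putting it together: [[door [[harbor [marsh glass]] box]] brewer].

[[door [[harbor [marsh glass]] box]] brewer]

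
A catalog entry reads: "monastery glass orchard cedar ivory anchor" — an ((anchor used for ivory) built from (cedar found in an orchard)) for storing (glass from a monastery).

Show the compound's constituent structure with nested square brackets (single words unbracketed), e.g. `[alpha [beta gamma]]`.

The outermost head in the paraphrase is "anchor" (specifically "orchard cedar ivory anchor"), modified by "monastery glass".
Inside "monastery glass": head "glass", modifier "monastery".
Inside "orchard cedar ivory anchor": head "anchor" (specifically "ivory anchor"), modifier "orchard cedar".
Inside "orchard cedar": head "cedar", modifier "orchard".
Inside "ivory anchor": head "anchor", modifier "ivory".
Assembled: [[monastery glass] [[orchard cedar] [ivory anchor]]].

[[monastery glass] [[orchard cedar] [ivory anchor]]]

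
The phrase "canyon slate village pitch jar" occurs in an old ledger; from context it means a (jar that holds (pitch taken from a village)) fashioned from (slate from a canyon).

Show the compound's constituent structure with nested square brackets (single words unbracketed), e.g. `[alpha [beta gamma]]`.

Whole compound: head "jar" (specifically "village pitch jar"), modifier "canyon slate".
Inside "canyon slate": head "slate", modifier "canyon".
Inside "village pitch jar": head "jar", modifier "village pitch".
Inside "village pitch": head "pitch", modifier "village".
Assembled: [[canyon slate] [[village pitch] jar]].

[[canyon slate] [[village pitch] jar]]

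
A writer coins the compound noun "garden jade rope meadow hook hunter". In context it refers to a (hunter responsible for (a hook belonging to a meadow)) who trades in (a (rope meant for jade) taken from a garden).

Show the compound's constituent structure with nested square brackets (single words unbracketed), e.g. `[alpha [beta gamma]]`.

At the top level: head "hunter" (specifically "meadow hook hunter"); modifier "garden jade rope".
Within "garden jade rope", the head is "rope" (specifically "jade rope") and the modifier is "garden".
Within "jade rope", the head is "rope" and the modifier is "jade".
Within "meadow hook hunter", the head is "hunter" and the modifier is "meadow hook".
Within "meadow hook", the head is "hook" and the modifier is "meadow".
So the structure is [[garden [jade rope]] [[meadow hook] hunter]].

[[garden [jade rope]] [[meadow hook] hunter]]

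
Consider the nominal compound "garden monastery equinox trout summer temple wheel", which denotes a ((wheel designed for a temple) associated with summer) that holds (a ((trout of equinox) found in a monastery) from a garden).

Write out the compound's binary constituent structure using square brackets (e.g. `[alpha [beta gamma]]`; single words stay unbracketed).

[[garden [monastery [equinox trout]]] [summer [temple wheel]]]

At the top level: head "wheel" (specifically "summer temple wheel"); modifier "garden monastery equinox trout".
Inside "garden monastery equinox trout": head "trout" (specifically "monastery equinox trout"), modifier "garden".
Inside "monastery equinox trout": head "trout" (specifically "equinox trout"), modifier "monastery".
Inside "equinox trout": head "trout", modifier "equinox".
Inside "summer temple wheel": head "wheel" (specifically "temple wheel"), modifier "summer".
Inside "temple wheel": head "wheel", modifier "temple".
So the structure is [[garden [monastery [equinox trout]]] [summer [temple wheel]]].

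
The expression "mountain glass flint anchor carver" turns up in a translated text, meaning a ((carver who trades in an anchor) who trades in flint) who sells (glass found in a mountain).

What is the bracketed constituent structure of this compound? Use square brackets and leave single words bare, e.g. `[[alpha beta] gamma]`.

[[mountain glass] [flint [anchor carver]]]

The outermost head in the paraphrase is "carver" (specifically "flint anchor carver"), modified by "mountain glass".
Within "mountain glass", the head is "glass" and the modifier is "mountain".
Within "flint anchor carver", the head is "carver" (specifically "anchor carver") and the modifier is "flint".
Within "anchor carver", the head is "carver" and the modifier is "anchor".
So the structure is [[mountain glass] [flint [anchor carver]]].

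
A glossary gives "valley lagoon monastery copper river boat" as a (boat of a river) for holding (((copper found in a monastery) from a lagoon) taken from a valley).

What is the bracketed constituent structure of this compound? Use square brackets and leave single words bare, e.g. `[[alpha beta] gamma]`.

The outermost head in the paraphrase is "boat" (specifically "river boat"), modified by "valley lagoon monastery copper".
Inside "valley lagoon monastery copper": head "copper" (specifically "lagoon monastery copper"), modifier "valley".
Inside "lagoon monastery copper": head "copper" (specifically "monastery copper"), modifier "lagoon".
Inside "monastery copper": head "copper", modifier "monastery".
Inside "river boat": head "boat", modifier "river".
So the structure is [[valley [lagoon [monastery copper]]] [river boat]].

[[valley [lagoon [monastery copper]]] [river boat]]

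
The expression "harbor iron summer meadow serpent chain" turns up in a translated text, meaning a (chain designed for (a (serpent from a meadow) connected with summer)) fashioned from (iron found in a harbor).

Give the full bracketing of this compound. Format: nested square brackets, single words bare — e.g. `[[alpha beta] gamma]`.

The outermost head in the paraphrase is "chain" (specifically "summer meadow serpent chain"), modified by "harbor iron".
Within "harbor iron", the head is "iron" and the modifier is "harbor".
Within "summer meadow serpent chain", the head is "chain" and the modifier is "summer meadow serpent".
Within "summer meadow serpent", the head is "serpent" (specifically "meadow serpent") and the modifier is "summer".
Within "meadow serpent", the head is "serpent" and the modifier is "meadow".
Putting it together: [[harbor iron] [[summer [meadow serpent]] chain]].

[[harbor iron] [[summer [meadow serpent]] chain]]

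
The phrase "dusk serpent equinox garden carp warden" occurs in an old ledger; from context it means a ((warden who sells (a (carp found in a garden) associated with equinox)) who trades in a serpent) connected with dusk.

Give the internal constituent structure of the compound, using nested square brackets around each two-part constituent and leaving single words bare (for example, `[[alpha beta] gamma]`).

Overall it is a kind of warden (specifically "serpent equinox garden carp warden"); the modifier is "dusk".
Within "serpent equinox garden carp warden", the head is "warden" (specifically "equinox garden carp warden") and the modifier is "serpent".
Within "equinox garden carp warden", the head is "warden" and the modifier is "equinox garden carp".
Within "equinox garden carp", the head is "carp" (specifically "garden carp") and the modifier is "equinox".
Within "garden carp", the head is "carp" and the modifier is "garden".
Assembled: [dusk [serpent [[equinox [garden carp]] warden]]].

[dusk [serpent [[equinox [garden carp]] warden]]]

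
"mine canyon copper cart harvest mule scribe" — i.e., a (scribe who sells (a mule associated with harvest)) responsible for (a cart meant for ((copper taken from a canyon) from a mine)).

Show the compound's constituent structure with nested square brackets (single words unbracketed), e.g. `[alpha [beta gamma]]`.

At the top level: head "scribe" (specifically "harvest mule scribe"); modifier "mine canyon copper cart".
Within "mine canyon copper cart", the head is "cart" and the modifier is "mine canyon copper".
Within "mine canyon copper", the head is "copper" (specifically "canyon copper") and the modifier is "mine".
Within "canyon copper", the head is "copper" and the modifier is "canyon".
Within "harvest mule scribe", the head is "scribe" and the modifier is "harvest mule".
Within "harvest mule", the head is "mule" and the modifier is "harvest".
Putting it together: [[[mine [canyon copper]] cart] [[harvest mule] scribe]].

[[[mine [canyon copper]] cart] [[harvest mule] scribe]]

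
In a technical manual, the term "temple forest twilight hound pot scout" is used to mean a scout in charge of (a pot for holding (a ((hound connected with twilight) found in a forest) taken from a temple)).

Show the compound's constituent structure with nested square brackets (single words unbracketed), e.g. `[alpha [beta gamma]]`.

Whole compound: head "scout", modifier "temple forest twilight hound pot".
Inside "temple forest twilight hound pot": head "pot", modifier "temple forest twilight hound".
Inside "temple forest twilight hound": head "hound" (specifically "forest twilight hound"), modifier "temple".
Inside "forest twilight hound": head "hound" (specifically "twilight hound"), modifier "forest".
Inside "twilight hound": head "hound", modifier "twilight".
So the structure is [[[temple [forest [twilight hound]]] pot] scout].

[[[temple [forest [twilight hound]]] pot] scout]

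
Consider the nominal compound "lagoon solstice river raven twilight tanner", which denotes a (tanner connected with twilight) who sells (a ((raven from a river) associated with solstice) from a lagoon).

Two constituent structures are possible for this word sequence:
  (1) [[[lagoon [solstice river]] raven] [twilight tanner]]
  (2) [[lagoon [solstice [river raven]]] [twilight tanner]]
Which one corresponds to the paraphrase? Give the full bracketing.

[[lagoon [solstice [river raven]]] [twilight tanner]]

The paraphrase's head is the "tanner" part ("twilight tanner"); its modifier is "lagoon solstice river raven".
That top-level split, carried through the inner groups, gives [[lagoon [solstice [river raven]]] [twilight tanner]].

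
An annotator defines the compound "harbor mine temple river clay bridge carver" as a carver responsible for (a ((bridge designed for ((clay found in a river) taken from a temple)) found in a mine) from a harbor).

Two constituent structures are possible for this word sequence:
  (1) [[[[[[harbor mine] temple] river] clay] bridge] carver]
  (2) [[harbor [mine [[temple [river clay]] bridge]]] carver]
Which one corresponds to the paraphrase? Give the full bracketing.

The paraphrase's head is the "carver" part ("carver"); its modifier is "harbor mine temple river clay bridge".
That top-level split, carried through the inner groups, gives [[harbor [mine [[temple [river clay]] bridge]]] carver].

[[harbor [mine [[temple [river clay]] bridge]]] carver]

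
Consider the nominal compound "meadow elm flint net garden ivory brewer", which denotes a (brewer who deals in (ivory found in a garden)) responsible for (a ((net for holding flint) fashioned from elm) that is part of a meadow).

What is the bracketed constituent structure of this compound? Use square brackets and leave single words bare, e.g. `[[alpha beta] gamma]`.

Whole compound: head "brewer" (specifically "garden ivory brewer"), modifier "meadow elm flint net".
Inside "meadow elm flint net": head "net" (specifically "elm flint net"), modifier "meadow".
Inside "elm flint net": head "net" (specifically "flint net"), modifier "elm".
Inside "flint net": head "net", modifier "flint".
Inside "garden ivory brewer": head "brewer", modifier "garden ivory".
Inside "garden ivory": head "ivory", modifier "garden".
So the structure is [[meadow [elm [flint net]]] [[garden ivory] brewer]].

[[meadow [elm [flint net]]] [[garden ivory] brewer]]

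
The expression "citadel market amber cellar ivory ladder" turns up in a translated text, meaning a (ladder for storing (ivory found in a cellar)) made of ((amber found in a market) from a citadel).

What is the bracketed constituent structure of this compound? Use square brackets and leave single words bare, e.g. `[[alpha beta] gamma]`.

[[citadel [market amber]] [[cellar ivory] ladder]]

Whole compound: head "ladder" (specifically "cellar ivory ladder"), modifier "citadel market amber".
Inside "citadel market amber": head "amber" (specifically "market amber"), modifier "citadel".
Inside "market amber": head "amber", modifier "market".
Inside "cellar ivory ladder": head "ladder", modifier "cellar ivory".
Inside "cellar ivory": head "ivory", modifier "cellar".
So the structure is [[citadel [market amber]] [[cellar ivory] ladder]].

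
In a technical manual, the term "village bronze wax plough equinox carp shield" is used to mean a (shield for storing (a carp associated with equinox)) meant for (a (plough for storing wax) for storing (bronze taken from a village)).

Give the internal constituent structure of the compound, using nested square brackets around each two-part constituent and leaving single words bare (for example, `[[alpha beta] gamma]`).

At the top level: head "shield" (specifically "equinox carp shield"); modifier "village bronze wax plough".
Within "village bronze wax plough", the head is "plough" (specifically "wax plough") and the modifier is "village bronze".
Within "village bronze", the head is "bronze" and the modifier is "village".
Within "wax plough", the head is "plough" and the modifier is "wax".
Within "equinox carp shield", the head is "shield" and the modifier is "equinox carp".
Within "equinox carp", the head is "carp" and the modifier is "equinox".
So the structure is [[[village bronze] [wax plough]] [[equinox carp] shield]].

[[[village bronze] [wax plough]] [[equinox carp] shield]]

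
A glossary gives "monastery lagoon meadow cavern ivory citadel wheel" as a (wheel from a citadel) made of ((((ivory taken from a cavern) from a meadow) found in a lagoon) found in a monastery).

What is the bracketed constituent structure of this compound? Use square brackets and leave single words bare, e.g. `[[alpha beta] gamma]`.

Overall it is a kind of wheel (specifically "citadel wheel"); the modifier is "monastery lagoon meadow cavern ivory".
Within "monastery lagoon meadow cavern ivory", the head is "ivory" (specifically "lagoon meadow cavern ivory") and the modifier is "monastery".
Within "lagoon meadow cavern ivory", the head is "ivory" (specifically "meadow cavern ivory") and the modifier is "lagoon".
Within "meadow cavern ivory", the head is "ivory" (specifically "cavern ivory") and the modifier is "meadow".
Within "cavern ivory", the head is "ivory" and the modifier is "cavern".
Within "citadel wheel", the head is "wheel" and the modifier is "citadel".
So the structure is [[monastery [lagoon [meadow [cavern ivory]]]] [citadel wheel]].

[[monastery [lagoon [meadow [cavern ivory]]]] [citadel wheel]]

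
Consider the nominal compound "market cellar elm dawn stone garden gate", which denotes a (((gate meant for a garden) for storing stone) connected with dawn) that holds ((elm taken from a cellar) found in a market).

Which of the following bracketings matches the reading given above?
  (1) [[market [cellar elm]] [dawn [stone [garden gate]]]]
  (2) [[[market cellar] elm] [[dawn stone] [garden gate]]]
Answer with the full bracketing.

[[market [cellar elm]] [dawn [stone [garden gate]]]]

The paraphrase's head is the "gate" part ("dawn stone garden gate"); its modifier is "market cellar elm".
That top-level split, carried through the inner groups, gives [[market [cellar elm]] [dawn [stone [garden gate]]]].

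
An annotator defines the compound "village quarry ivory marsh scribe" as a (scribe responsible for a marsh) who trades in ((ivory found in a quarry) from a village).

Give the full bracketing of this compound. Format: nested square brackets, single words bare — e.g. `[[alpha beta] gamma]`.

[[village [quarry ivory]] [marsh scribe]]

The outermost head in the paraphrase is "scribe" (specifically "marsh scribe"), modified by "village quarry ivory".
Within "village quarry ivory", the head is "ivory" (specifically "quarry ivory") and the modifier is "village".
Within "quarry ivory", the head is "ivory" and the modifier is "quarry".
Within "marsh scribe", the head is "scribe" and the modifier is "marsh".
So the structure is [[village [quarry ivory]] [marsh scribe]].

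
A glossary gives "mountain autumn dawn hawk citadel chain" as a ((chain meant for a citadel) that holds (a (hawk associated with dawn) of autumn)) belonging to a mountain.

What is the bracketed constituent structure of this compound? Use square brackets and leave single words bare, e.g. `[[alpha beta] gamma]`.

[mountain [[autumn [dawn hawk]] [citadel chain]]]

At the top level: head "chain" (specifically "autumn dawn hawk citadel chain"); modifier "mountain".
Inside "autumn dawn hawk citadel chain": head "chain" (specifically "citadel chain"), modifier "autumn dawn hawk".
Inside "autumn dawn hawk": head "hawk" (specifically "dawn hawk"), modifier "autumn".
Inside "dawn hawk": head "hawk", modifier "dawn".
Inside "citadel chain": head "chain", modifier "citadel".
Putting it together: [mountain [[autumn [dawn hawk]] [citadel chain]]].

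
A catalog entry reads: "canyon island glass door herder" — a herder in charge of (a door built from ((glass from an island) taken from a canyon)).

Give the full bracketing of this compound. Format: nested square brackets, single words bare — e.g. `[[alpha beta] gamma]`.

[[[canyon [island glass]] door] herder]

At the top level: head "herder"; modifier "canyon island glass door".
Within "canyon island glass door", the head is "door" and the modifier is "canyon island glass".
Within "canyon island glass", the head is "glass" (specifically "island glass") and the modifier is "canyon".
Within "island glass", the head is "glass" and the modifier is "island".
So the structure is [[[canyon [island glass]] door] herder].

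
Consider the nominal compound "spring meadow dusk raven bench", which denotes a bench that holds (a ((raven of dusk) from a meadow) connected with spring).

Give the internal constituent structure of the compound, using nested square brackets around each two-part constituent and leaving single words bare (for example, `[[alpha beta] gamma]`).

Overall it is a kind of bench; the modifier is "spring meadow dusk raven".
Within "spring meadow dusk raven", the head is "raven" (specifically "meadow dusk raven") and the modifier is "spring".
Within "meadow dusk raven", the head is "raven" (specifically "dusk raven") and the modifier is "meadow".
Within "dusk raven", the head is "raven" and the modifier is "dusk".
So the structure is [[spring [meadow [dusk raven]]] bench].

[[spring [meadow [dusk raven]]] bench]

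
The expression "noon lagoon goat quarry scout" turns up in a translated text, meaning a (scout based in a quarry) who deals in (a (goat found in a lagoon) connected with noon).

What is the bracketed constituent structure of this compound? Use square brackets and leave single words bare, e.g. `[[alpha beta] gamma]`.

Overall it is a kind of scout (specifically "quarry scout"); the modifier is "noon lagoon goat".
Inside "noon lagoon goat": head "goat" (specifically "lagoon goat"), modifier "noon".
Inside "lagoon goat": head "goat", modifier "lagoon".
Inside "quarry scout": head "scout", modifier "quarry".
Putting it together: [[noon [lagoon goat]] [quarry scout]].

[[noon [lagoon goat]] [quarry scout]]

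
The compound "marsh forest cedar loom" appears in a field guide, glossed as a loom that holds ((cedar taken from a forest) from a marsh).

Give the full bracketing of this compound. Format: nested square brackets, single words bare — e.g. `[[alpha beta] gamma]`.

Overall it is a kind of loom; the modifier is "marsh forest cedar".
Inside "marsh forest cedar": head "cedar" (specifically "forest cedar"), modifier "marsh".
Inside "forest cedar": head "cedar", modifier "forest".
Assembled: [[marsh [forest cedar]] loom].

[[marsh [forest cedar]] loom]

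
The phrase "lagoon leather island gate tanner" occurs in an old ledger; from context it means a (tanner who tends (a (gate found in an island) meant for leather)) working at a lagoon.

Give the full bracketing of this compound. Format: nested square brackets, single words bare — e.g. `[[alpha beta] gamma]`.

Overall it is a kind of tanner (specifically "leather island gate tanner"); the modifier is "lagoon".
Inside "leather island gate tanner": head "tanner", modifier "leather island gate".
Inside "leather island gate": head "gate" (specifically "island gate"), modifier "leather".
Inside "island gate": head "gate", modifier "island".
So the structure is [lagoon [[leather [island gate]] tanner]].

[lagoon [[leather [island gate]] tanner]]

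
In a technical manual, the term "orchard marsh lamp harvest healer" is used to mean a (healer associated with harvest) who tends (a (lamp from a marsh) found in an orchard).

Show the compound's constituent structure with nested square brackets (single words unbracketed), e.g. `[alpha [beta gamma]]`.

[[orchard [marsh lamp]] [harvest healer]]

At the top level: head "healer" (specifically "harvest healer"); modifier "orchard marsh lamp".
Within "orchard marsh lamp", the head is "lamp" (specifically "marsh lamp") and the modifier is "orchard".
Within "marsh lamp", the head is "lamp" and the modifier is "marsh".
Within "harvest healer", the head is "healer" and the modifier is "harvest".
So the structure is [[orchard [marsh lamp]] [harvest healer]].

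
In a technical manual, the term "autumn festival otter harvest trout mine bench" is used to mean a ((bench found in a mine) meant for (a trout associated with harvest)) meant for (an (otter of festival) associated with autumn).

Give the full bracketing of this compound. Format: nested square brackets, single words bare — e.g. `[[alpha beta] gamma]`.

[[autumn [festival otter]] [[harvest trout] [mine bench]]]

Whole compound: head "bench" (specifically "harvest trout mine bench"), modifier "autumn festival otter".
Inside "autumn festival otter": head "otter" (specifically "festival otter"), modifier "autumn".
Inside "festival otter": head "otter", modifier "festival".
Inside "harvest trout mine bench": head "bench" (specifically "mine bench"), modifier "harvest trout".
Inside "harvest trout": head "trout", modifier "harvest".
Inside "mine bench": head "bench", modifier "mine".
So the structure is [[autumn [festival otter]] [[harvest trout] [mine bench]]].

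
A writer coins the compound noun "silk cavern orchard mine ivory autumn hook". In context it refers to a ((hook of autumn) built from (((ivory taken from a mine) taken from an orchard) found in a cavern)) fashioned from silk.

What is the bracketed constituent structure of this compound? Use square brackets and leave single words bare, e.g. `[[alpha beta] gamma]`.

Whole compound: head "hook" (specifically "cavern orchard mine ivory autumn hook"), modifier "silk".
Within "cavern orchard mine ivory autumn hook", the head is "hook" (specifically "autumn hook") and the modifier is "cavern orchard mine ivory".
Within "cavern orchard mine ivory", the head is "ivory" (specifically "orchard mine ivory") and the modifier is "cavern".
Within "orchard mine ivory", the head is "ivory" (specifically "mine ivory") and the modifier is "orchard".
Within "mine ivory", the head is "ivory" and the modifier is "mine".
Within "autumn hook", the head is "hook" and the modifier is "autumn".
Putting it together: [silk [[cavern [orchard [mine ivory]]] [autumn hook]]].

[silk [[cavern [orchard [mine ivory]]] [autumn hook]]]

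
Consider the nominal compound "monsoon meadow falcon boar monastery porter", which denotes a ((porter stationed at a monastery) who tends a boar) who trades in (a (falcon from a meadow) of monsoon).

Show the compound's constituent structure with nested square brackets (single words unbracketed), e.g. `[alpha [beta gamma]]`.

[[monsoon [meadow falcon]] [boar [monastery porter]]]

At the top level: head "porter" (specifically "boar monastery porter"); modifier "monsoon meadow falcon".
Within "monsoon meadow falcon", the head is "falcon" (specifically "meadow falcon") and the modifier is "monsoon".
Within "meadow falcon", the head is "falcon" and the modifier is "meadow".
Within "boar monastery porter", the head is "porter" (specifically "monastery porter") and the modifier is "boar".
Within "monastery porter", the head is "porter" and the modifier is "monastery".
Assembled: [[monsoon [meadow falcon]] [boar [monastery porter]]].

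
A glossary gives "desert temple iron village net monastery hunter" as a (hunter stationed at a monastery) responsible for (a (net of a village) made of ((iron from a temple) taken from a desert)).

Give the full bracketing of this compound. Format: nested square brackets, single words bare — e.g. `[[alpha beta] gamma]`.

[[[desert [temple iron]] [village net]] [monastery hunter]]

Overall it is a kind of hunter (specifically "monastery hunter"); the modifier is "desert temple iron village net".
Inside "desert temple iron village net": head "net" (specifically "village net"), modifier "desert temple iron".
Inside "desert temple iron": head "iron" (specifically "temple iron"), modifier "desert".
Inside "temple iron": head "iron", modifier "temple".
Inside "village net": head "net", modifier "village".
Inside "monastery hunter": head "hunter", modifier "monastery".
So the structure is [[[desert [temple iron]] [village net]] [monastery hunter]].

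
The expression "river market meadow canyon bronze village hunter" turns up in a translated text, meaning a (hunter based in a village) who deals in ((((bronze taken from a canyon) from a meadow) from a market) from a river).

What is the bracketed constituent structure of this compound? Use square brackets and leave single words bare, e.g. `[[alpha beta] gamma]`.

[[river [market [meadow [canyon bronze]]]] [village hunter]]

Whole compound: head "hunter" (specifically "village hunter"), modifier "river market meadow canyon bronze".
"river market meadow canyon bronze" → head "bronze" (specifically "market meadow canyon bronze"), modifier "river".
"market meadow canyon bronze" → head "bronze" (specifically "meadow canyon bronze"), modifier "market".
"meadow canyon bronze" → head "bronze" (specifically "canyon bronze"), modifier "meadow".
"canyon bronze" → head "bronze", modifier "canyon".
"village hunter" → head "hunter", modifier "village".
So the structure is [[river [market [meadow [canyon bronze]]]] [village hunter]].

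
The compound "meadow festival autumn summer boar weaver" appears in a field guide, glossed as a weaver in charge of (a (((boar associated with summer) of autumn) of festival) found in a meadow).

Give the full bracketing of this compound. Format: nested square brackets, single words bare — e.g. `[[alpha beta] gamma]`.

At the top level: head "weaver"; modifier "meadow festival autumn summer boar".
Inside "meadow festival autumn summer boar": head "boar" (specifically "festival autumn summer boar"), modifier "meadow".
Inside "festival autumn summer boar": head "boar" (specifically "autumn summer boar"), modifier "festival".
Inside "autumn summer boar": head "boar" (specifically "summer boar"), modifier "autumn".
Inside "summer boar": head "boar", modifier "summer".
Assembled: [[meadow [festival [autumn [summer boar]]]] weaver].

[[meadow [festival [autumn [summer boar]]]] weaver]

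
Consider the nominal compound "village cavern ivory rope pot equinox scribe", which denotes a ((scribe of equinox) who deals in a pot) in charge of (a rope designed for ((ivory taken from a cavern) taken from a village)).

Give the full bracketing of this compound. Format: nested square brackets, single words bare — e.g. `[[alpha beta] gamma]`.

The outermost head in the paraphrase is "scribe" (specifically "pot equinox scribe"), modified by "village cavern ivory rope".
Within "village cavern ivory rope", the head is "rope" and the modifier is "village cavern ivory".
Within "village cavern ivory", the head is "ivory" (specifically "cavern ivory") and the modifier is "village".
Within "cavern ivory", the head is "ivory" and the modifier is "cavern".
Within "pot equinox scribe", the head is "scribe" (specifically "equinox scribe") and the modifier is "pot".
Within "equinox scribe", the head is "scribe" and the modifier is "equinox".
So the structure is [[[village [cavern ivory]] rope] [pot [equinox scribe]]].

[[[village [cavern ivory]] rope] [pot [equinox scribe]]]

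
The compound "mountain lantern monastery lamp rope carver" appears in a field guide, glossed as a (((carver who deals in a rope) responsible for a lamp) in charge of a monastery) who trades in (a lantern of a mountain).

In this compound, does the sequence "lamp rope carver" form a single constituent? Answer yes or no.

The paraphrase groups the words so that "lamp rope carver" is one unit: it corresponds to a single parenthesized sub-phrase.
The full structure is [[mountain lantern] [monastery [lamp [rope carver]]]], in which [lamp rope carver] is a constituent.

yes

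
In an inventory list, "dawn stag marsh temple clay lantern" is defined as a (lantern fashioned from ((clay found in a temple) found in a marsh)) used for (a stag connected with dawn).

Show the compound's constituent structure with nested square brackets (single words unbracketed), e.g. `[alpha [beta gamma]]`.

Overall it is a kind of lantern (specifically "marsh temple clay lantern"); the modifier is "dawn stag".
Inside "dawn stag": head "stag", modifier "dawn".
Inside "marsh temple clay lantern": head "lantern", modifier "marsh temple clay".
Inside "marsh temple clay": head "clay" (specifically "temple clay"), modifier "marsh".
Inside "temple clay": head "clay", modifier "temple".
Assembled: [[dawn stag] [[marsh [temple clay]] lantern]].

[[dawn stag] [[marsh [temple clay]] lantern]]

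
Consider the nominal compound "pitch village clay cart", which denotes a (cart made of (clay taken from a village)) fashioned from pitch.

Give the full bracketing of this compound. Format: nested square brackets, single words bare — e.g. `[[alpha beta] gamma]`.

At the top level: head "cart" (specifically "village clay cart"); modifier "pitch".
Inside "village clay cart": head "cart", modifier "village clay".
Inside "village clay": head "clay", modifier "village".
Putting it together: [pitch [[village clay] cart]].

[pitch [[village clay] cart]]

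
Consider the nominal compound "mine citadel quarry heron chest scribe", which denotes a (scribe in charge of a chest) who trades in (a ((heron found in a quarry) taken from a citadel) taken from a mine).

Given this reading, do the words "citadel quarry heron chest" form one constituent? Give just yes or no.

no

The top-level split is [mine citadel quarry heron] [chest scribe]; the full structure is [[mine [citadel [quarry heron]]] [chest scribe]].
"citadel quarry heron chest" straddles a constituent boundary, so it is not a single unit.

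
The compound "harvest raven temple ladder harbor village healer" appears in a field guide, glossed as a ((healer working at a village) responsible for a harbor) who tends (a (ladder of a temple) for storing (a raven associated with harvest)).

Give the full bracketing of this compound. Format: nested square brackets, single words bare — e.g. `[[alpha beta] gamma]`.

[[[harvest raven] [temple ladder]] [harbor [village healer]]]

Whole compound: head "healer" (specifically "harbor village healer"), modifier "harvest raven temple ladder".
Within "harvest raven temple ladder", the head is "ladder" (specifically "temple ladder") and the modifier is "harvest raven".
Within "harvest raven", the head is "raven" and the modifier is "harvest".
Within "temple ladder", the head is "ladder" and the modifier is "temple".
Within "harbor village healer", the head is "healer" (specifically "village healer") and the modifier is "harbor".
Within "village healer", the head is "healer" and the modifier is "village".
Putting it together: [[[harvest raven] [temple ladder]] [harbor [village healer]]].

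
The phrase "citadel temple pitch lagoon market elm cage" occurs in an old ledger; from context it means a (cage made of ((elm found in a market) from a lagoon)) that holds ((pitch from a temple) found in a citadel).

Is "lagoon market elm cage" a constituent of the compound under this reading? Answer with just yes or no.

yes

The paraphrase groups the words so that "lagoon market elm cage" is one unit: it corresponds to a single parenthesized sub-phrase.
The full structure is [[citadel [temple pitch]] [[lagoon [market elm]] cage]], in which [lagoon market elm cage] is a constituent.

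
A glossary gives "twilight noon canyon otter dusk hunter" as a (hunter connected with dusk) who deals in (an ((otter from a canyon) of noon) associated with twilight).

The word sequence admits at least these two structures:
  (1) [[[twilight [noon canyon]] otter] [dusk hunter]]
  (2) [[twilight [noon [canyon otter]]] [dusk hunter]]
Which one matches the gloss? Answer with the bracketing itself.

[[twilight [noon [canyon otter]]] [dusk hunter]]

The paraphrase's head is the "hunter" part ("dusk hunter"); its modifier is "twilight noon canyon otter".
That top-level split, carried through the inner groups, gives [[twilight [noon [canyon otter]]] [dusk hunter]].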